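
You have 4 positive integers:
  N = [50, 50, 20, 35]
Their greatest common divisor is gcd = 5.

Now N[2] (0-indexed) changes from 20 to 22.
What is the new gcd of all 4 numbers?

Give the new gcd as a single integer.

Numbers: [50, 50, 20, 35], gcd = 5
Change: index 2, 20 -> 22
gcd of the OTHER numbers (without index 2): gcd([50, 50, 35]) = 5
New gcd = gcd(g_others, new_val) = gcd(5, 22) = 1

Answer: 1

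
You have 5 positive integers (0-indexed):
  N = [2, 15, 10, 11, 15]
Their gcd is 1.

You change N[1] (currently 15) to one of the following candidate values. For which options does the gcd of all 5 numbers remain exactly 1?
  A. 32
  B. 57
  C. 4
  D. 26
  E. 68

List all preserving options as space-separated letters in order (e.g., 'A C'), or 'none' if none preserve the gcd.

Answer: A B C D E

Derivation:
Old gcd = 1; gcd of others (without N[1]) = 1
New gcd for candidate v: gcd(1, v). Preserves old gcd iff gcd(1, v) = 1.
  Option A: v=32, gcd(1,32)=1 -> preserves
  Option B: v=57, gcd(1,57)=1 -> preserves
  Option C: v=4, gcd(1,4)=1 -> preserves
  Option D: v=26, gcd(1,26)=1 -> preserves
  Option E: v=68, gcd(1,68)=1 -> preserves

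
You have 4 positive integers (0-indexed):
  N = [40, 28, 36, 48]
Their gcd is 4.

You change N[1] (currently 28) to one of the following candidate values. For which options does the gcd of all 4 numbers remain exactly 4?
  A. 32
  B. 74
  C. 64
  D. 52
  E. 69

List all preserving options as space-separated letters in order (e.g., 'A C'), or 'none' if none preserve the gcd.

Answer: A C D

Derivation:
Old gcd = 4; gcd of others (without N[1]) = 4
New gcd for candidate v: gcd(4, v). Preserves old gcd iff gcd(4, v) = 4.
  Option A: v=32, gcd(4,32)=4 -> preserves
  Option B: v=74, gcd(4,74)=2 -> changes
  Option C: v=64, gcd(4,64)=4 -> preserves
  Option D: v=52, gcd(4,52)=4 -> preserves
  Option E: v=69, gcd(4,69)=1 -> changes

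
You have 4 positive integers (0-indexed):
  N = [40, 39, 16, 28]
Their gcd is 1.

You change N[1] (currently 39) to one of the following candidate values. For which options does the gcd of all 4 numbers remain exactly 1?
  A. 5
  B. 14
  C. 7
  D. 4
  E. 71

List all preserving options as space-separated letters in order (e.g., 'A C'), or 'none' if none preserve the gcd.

Answer: A C E

Derivation:
Old gcd = 1; gcd of others (without N[1]) = 4
New gcd for candidate v: gcd(4, v). Preserves old gcd iff gcd(4, v) = 1.
  Option A: v=5, gcd(4,5)=1 -> preserves
  Option B: v=14, gcd(4,14)=2 -> changes
  Option C: v=7, gcd(4,7)=1 -> preserves
  Option D: v=4, gcd(4,4)=4 -> changes
  Option E: v=71, gcd(4,71)=1 -> preserves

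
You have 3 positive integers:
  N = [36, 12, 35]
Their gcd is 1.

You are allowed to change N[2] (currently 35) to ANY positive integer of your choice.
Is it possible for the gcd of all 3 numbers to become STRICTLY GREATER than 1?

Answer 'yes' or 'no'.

Current gcd = 1
gcd of all OTHER numbers (without N[2]=35): gcd([36, 12]) = 12
The new gcd after any change is gcd(12, new_value).
This can be at most 12.
Since 12 > old gcd 1, the gcd CAN increase (e.g., set N[2] = 12).

Answer: yes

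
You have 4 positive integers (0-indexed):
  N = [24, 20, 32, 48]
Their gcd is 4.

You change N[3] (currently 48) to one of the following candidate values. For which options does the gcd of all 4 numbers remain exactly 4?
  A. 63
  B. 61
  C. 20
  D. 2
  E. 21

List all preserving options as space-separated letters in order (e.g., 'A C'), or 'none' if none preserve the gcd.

Old gcd = 4; gcd of others (without N[3]) = 4
New gcd for candidate v: gcd(4, v). Preserves old gcd iff gcd(4, v) = 4.
  Option A: v=63, gcd(4,63)=1 -> changes
  Option B: v=61, gcd(4,61)=1 -> changes
  Option C: v=20, gcd(4,20)=4 -> preserves
  Option D: v=2, gcd(4,2)=2 -> changes
  Option E: v=21, gcd(4,21)=1 -> changes

Answer: C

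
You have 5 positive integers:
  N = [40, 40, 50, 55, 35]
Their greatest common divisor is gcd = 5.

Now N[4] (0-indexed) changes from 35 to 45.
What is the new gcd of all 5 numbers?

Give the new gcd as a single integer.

Numbers: [40, 40, 50, 55, 35], gcd = 5
Change: index 4, 35 -> 45
gcd of the OTHER numbers (without index 4): gcd([40, 40, 50, 55]) = 5
New gcd = gcd(g_others, new_val) = gcd(5, 45) = 5

Answer: 5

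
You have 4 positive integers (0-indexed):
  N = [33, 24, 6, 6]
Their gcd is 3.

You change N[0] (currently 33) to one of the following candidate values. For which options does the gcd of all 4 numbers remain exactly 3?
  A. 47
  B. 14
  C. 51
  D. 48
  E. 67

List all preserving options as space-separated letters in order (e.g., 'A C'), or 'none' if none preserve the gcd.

Old gcd = 3; gcd of others (without N[0]) = 6
New gcd for candidate v: gcd(6, v). Preserves old gcd iff gcd(6, v) = 3.
  Option A: v=47, gcd(6,47)=1 -> changes
  Option B: v=14, gcd(6,14)=2 -> changes
  Option C: v=51, gcd(6,51)=3 -> preserves
  Option D: v=48, gcd(6,48)=6 -> changes
  Option E: v=67, gcd(6,67)=1 -> changes

Answer: C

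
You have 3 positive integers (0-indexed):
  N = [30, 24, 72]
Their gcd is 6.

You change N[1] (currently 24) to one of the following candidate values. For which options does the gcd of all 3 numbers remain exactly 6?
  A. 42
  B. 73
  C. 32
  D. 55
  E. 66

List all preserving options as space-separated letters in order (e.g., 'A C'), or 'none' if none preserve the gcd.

Old gcd = 6; gcd of others (without N[1]) = 6
New gcd for candidate v: gcd(6, v). Preserves old gcd iff gcd(6, v) = 6.
  Option A: v=42, gcd(6,42)=6 -> preserves
  Option B: v=73, gcd(6,73)=1 -> changes
  Option C: v=32, gcd(6,32)=2 -> changes
  Option D: v=55, gcd(6,55)=1 -> changes
  Option E: v=66, gcd(6,66)=6 -> preserves

Answer: A E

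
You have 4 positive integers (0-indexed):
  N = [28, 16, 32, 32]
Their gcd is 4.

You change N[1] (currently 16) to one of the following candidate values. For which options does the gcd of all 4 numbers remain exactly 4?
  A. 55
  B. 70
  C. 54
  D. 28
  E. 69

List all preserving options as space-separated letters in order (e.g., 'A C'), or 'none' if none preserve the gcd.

Answer: D

Derivation:
Old gcd = 4; gcd of others (without N[1]) = 4
New gcd for candidate v: gcd(4, v). Preserves old gcd iff gcd(4, v) = 4.
  Option A: v=55, gcd(4,55)=1 -> changes
  Option B: v=70, gcd(4,70)=2 -> changes
  Option C: v=54, gcd(4,54)=2 -> changes
  Option D: v=28, gcd(4,28)=4 -> preserves
  Option E: v=69, gcd(4,69)=1 -> changes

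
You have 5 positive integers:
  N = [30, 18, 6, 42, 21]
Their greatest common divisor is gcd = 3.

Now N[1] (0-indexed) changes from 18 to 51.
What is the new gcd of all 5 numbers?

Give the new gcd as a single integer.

Numbers: [30, 18, 6, 42, 21], gcd = 3
Change: index 1, 18 -> 51
gcd of the OTHER numbers (without index 1): gcd([30, 6, 42, 21]) = 3
New gcd = gcd(g_others, new_val) = gcd(3, 51) = 3

Answer: 3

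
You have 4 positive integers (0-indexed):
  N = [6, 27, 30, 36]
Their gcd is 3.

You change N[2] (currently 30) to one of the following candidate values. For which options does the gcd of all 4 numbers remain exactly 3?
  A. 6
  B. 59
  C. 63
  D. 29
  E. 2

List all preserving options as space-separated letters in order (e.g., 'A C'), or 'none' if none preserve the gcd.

Old gcd = 3; gcd of others (without N[2]) = 3
New gcd for candidate v: gcd(3, v). Preserves old gcd iff gcd(3, v) = 3.
  Option A: v=6, gcd(3,6)=3 -> preserves
  Option B: v=59, gcd(3,59)=1 -> changes
  Option C: v=63, gcd(3,63)=3 -> preserves
  Option D: v=29, gcd(3,29)=1 -> changes
  Option E: v=2, gcd(3,2)=1 -> changes

Answer: A C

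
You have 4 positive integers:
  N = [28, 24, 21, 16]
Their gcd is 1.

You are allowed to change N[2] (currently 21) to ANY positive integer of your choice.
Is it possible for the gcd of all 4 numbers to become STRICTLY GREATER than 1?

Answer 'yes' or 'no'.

Answer: yes

Derivation:
Current gcd = 1
gcd of all OTHER numbers (without N[2]=21): gcd([28, 24, 16]) = 4
The new gcd after any change is gcd(4, new_value).
This can be at most 4.
Since 4 > old gcd 1, the gcd CAN increase (e.g., set N[2] = 4).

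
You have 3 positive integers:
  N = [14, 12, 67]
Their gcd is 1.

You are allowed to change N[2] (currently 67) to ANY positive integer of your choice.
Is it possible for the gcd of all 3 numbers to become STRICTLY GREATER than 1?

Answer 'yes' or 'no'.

Current gcd = 1
gcd of all OTHER numbers (without N[2]=67): gcd([14, 12]) = 2
The new gcd after any change is gcd(2, new_value).
This can be at most 2.
Since 2 > old gcd 1, the gcd CAN increase (e.g., set N[2] = 2).

Answer: yes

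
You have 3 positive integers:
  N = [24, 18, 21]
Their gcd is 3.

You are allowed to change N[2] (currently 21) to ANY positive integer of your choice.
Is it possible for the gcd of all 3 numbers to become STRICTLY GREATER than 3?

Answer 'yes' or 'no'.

Current gcd = 3
gcd of all OTHER numbers (without N[2]=21): gcd([24, 18]) = 6
The new gcd after any change is gcd(6, new_value).
This can be at most 6.
Since 6 > old gcd 3, the gcd CAN increase (e.g., set N[2] = 6).

Answer: yes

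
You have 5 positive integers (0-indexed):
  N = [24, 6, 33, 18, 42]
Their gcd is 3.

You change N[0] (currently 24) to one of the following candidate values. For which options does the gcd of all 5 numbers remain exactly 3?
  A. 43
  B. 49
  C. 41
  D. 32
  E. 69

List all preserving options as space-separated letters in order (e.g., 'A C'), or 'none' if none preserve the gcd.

Answer: E

Derivation:
Old gcd = 3; gcd of others (without N[0]) = 3
New gcd for candidate v: gcd(3, v). Preserves old gcd iff gcd(3, v) = 3.
  Option A: v=43, gcd(3,43)=1 -> changes
  Option B: v=49, gcd(3,49)=1 -> changes
  Option C: v=41, gcd(3,41)=1 -> changes
  Option D: v=32, gcd(3,32)=1 -> changes
  Option E: v=69, gcd(3,69)=3 -> preserves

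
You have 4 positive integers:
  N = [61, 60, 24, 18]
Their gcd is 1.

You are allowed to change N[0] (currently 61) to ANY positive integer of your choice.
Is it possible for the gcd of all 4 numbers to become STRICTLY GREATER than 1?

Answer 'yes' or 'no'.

Current gcd = 1
gcd of all OTHER numbers (without N[0]=61): gcd([60, 24, 18]) = 6
The new gcd after any change is gcd(6, new_value).
This can be at most 6.
Since 6 > old gcd 1, the gcd CAN increase (e.g., set N[0] = 6).

Answer: yes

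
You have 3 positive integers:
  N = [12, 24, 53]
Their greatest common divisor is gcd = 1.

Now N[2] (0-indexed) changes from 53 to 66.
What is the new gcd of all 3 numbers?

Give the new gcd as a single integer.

Answer: 6

Derivation:
Numbers: [12, 24, 53], gcd = 1
Change: index 2, 53 -> 66
gcd of the OTHER numbers (without index 2): gcd([12, 24]) = 12
New gcd = gcd(g_others, new_val) = gcd(12, 66) = 6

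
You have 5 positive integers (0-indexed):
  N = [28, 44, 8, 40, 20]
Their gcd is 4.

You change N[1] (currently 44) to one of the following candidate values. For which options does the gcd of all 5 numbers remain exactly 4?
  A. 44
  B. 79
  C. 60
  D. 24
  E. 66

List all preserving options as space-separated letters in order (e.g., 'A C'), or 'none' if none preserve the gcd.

Answer: A C D

Derivation:
Old gcd = 4; gcd of others (without N[1]) = 4
New gcd for candidate v: gcd(4, v). Preserves old gcd iff gcd(4, v) = 4.
  Option A: v=44, gcd(4,44)=4 -> preserves
  Option B: v=79, gcd(4,79)=1 -> changes
  Option C: v=60, gcd(4,60)=4 -> preserves
  Option D: v=24, gcd(4,24)=4 -> preserves
  Option E: v=66, gcd(4,66)=2 -> changes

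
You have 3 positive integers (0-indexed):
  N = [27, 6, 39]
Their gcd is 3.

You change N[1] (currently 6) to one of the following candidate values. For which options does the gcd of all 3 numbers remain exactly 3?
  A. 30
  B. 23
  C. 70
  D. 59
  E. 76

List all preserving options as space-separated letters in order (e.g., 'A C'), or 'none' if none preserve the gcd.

Old gcd = 3; gcd of others (without N[1]) = 3
New gcd for candidate v: gcd(3, v). Preserves old gcd iff gcd(3, v) = 3.
  Option A: v=30, gcd(3,30)=3 -> preserves
  Option B: v=23, gcd(3,23)=1 -> changes
  Option C: v=70, gcd(3,70)=1 -> changes
  Option D: v=59, gcd(3,59)=1 -> changes
  Option E: v=76, gcd(3,76)=1 -> changes

Answer: A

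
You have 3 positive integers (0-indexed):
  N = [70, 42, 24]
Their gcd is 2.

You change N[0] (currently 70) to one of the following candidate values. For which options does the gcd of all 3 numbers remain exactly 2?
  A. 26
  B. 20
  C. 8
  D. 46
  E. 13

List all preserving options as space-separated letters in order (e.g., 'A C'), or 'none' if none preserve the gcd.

Old gcd = 2; gcd of others (without N[0]) = 6
New gcd for candidate v: gcd(6, v). Preserves old gcd iff gcd(6, v) = 2.
  Option A: v=26, gcd(6,26)=2 -> preserves
  Option B: v=20, gcd(6,20)=2 -> preserves
  Option C: v=8, gcd(6,8)=2 -> preserves
  Option D: v=46, gcd(6,46)=2 -> preserves
  Option E: v=13, gcd(6,13)=1 -> changes

Answer: A B C D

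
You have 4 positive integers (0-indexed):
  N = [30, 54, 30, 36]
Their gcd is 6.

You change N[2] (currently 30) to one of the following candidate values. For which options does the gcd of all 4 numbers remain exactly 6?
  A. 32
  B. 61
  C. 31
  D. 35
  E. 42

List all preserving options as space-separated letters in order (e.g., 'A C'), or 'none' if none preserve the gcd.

Old gcd = 6; gcd of others (without N[2]) = 6
New gcd for candidate v: gcd(6, v). Preserves old gcd iff gcd(6, v) = 6.
  Option A: v=32, gcd(6,32)=2 -> changes
  Option B: v=61, gcd(6,61)=1 -> changes
  Option C: v=31, gcd(6,31)=1 -> changes
  Option D: v=35, gcd(6,35)=1 -> changes
  Option E: v=42, gcd(6,42)=6 -> preserves

Answer: E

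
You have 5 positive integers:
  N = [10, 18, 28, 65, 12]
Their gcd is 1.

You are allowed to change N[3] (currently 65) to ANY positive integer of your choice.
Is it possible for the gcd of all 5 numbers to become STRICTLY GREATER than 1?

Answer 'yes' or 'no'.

Answer: yes

Derivation:
Current gcd = 1
gcd of all OTHER numbers (without N[3]=65): gcd([10, 18, 28, 12]) = 2
The new gcd after any change is gcd(2, new_value).
This can be at most 2.
Since 2 > old gcd 1, the gcd CAN increase (e.g., set N[3] = 2).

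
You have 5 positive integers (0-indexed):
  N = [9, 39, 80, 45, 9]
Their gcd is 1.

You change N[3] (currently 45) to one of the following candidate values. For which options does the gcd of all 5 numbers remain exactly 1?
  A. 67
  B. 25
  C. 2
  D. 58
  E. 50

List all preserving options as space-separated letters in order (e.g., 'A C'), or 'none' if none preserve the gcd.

Old gcd = 1; gcd of others (without N[3]) = 1
New gcd for candidate v: gcd(1, v). Preserves old gcd iff gcd(1, v) = 1.
  Option A: v=67, gcd(1,67)=1 -> preserves
  Option B: v=25, gcd(1,25)=1 -> preserves
  Option C: v=2, gcd(1,2)=1 -> preserves
  Option D: v=58, gcd(1,58)=1 -> preserves
  Option E: v=50, gcd(1,50)=1 -> preserves

Answer: A B C D E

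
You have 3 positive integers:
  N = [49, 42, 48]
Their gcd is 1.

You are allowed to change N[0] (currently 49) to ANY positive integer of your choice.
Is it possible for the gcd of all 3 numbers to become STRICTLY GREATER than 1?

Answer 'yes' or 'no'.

Answer: yes

Derivation:
Current gcd = 1
gcd of all OTHER numbers (without N[0]=49): gcd([42, 48]) = 6
The new gcd after any change is gcd(6, new_value).
This can be at most 6.
Since 6 > old gcd 1, the gcd CAN increase (e.g., set N[0] = 6).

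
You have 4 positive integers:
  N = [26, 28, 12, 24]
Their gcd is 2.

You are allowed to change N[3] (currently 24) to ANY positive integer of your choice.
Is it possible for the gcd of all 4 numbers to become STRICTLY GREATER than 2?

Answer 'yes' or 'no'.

Current gcd = 2
gcd of all OTHER numbers (without N[3]=24): gcd([26, 28, 12]) = 2
The new gcd after any change is gcd(2, new_value).
This can be at most 2.
Since 2 = old gcd 2, the gcd can only stay the same or decrease.

Answer: no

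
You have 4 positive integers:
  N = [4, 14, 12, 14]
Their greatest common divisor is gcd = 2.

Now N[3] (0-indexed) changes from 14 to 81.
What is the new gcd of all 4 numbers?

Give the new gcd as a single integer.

Answer: 1

Derivation:
Numbers: [4, 14, 12, 14], gcd = 2
Change: index 3, 14 -> 81
gcd of the OTHER numbers (without index 3): gcd([4, 14, 12]) = 2
New gcd = gcd(g_others, new_val) = gcd(2, 81) = 1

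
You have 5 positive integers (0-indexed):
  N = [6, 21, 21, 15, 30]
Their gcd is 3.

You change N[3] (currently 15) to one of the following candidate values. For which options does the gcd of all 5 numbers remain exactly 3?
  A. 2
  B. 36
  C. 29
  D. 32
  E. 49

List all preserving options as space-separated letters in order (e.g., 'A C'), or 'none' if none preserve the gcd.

Old gcd = 3; gcd of others (without N[3]) = 3
New gcd for candidate v: gcd(3, v). Preserves old gcd iff gcd(3, v) = 3.
  Option A: v=2, gcd(3,2)=1 -> changes
  Option B: v=36, gcd(3,36)=3 -> preserves
  Option C: v=29, gcd(3,29)=1 -> changes
  Option D: v=32, gcd(3,32)=1 -> changes
  Option E: v=49, gcd(3,49)=1 -> changes

Answer: B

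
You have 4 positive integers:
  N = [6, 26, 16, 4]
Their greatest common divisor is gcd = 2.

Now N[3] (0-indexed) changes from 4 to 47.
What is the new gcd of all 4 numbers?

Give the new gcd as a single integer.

Answer: 1

Derivation:
Numbers: [6, 26, 16, 4], gcd = 2
Change: index 3, 4 -> 47
gcd of the OTHER numbers (without index 3): gcd([6, 26, 16]) = 2
New gcd = gcd(g_others, new_val) = gcd(2, 47) = 1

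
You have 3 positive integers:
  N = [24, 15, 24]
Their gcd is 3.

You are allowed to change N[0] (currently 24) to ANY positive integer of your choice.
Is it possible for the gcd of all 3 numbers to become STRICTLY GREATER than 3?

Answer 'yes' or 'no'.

Current gcd = 3
gcd of all OTHER numbers (without N[0]=24): gcd([15, 24]) = 3
The new gcd after any change is gcd(3, new_value).
This can be at most 3.
Since 3 = old gcd 3, the gcd can only stay the same or decrease.

Answer: no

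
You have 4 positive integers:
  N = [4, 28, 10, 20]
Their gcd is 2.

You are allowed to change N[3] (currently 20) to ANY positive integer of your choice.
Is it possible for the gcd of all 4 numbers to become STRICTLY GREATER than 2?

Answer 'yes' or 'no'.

Answer: no

Derivation:
Current gcd = 2
gcd of all OTHER numbers (without N[3]=20): gcd([4, 28, 10]) = 2
The new gcd after any change is gcd(2, new_value).
This can be at most 2.
Since 2 = old gcd 2, the gcd can only stay the same or decrease.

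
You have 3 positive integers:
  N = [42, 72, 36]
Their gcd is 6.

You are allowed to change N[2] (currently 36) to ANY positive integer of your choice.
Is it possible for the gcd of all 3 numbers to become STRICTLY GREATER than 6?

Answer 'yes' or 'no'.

Answer: no

Derivation:
Current gcd = 6
gcd of all OTHER numbers (without N[2]=36): gcd([42, 72]) = 6
The new gcd after any change is gcd(6, new_value).
This can be at most 6.
Since 6 = old gcd 6, the gcd can only stay the same or decrease.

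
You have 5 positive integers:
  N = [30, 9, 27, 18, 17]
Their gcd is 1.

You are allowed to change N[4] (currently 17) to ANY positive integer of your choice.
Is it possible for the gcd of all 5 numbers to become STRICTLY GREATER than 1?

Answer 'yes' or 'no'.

Current gcd = 1
gcd of all OTHER numbers (without N[4]=17): gcd([30, 9, 27, 18]) = 3
The new gcd after any change is gcd(3, new_value).
This can be at most 3.
Since 3 > old gcd 1, the gcd CAN increase (e.g., set N[4] = 3).

Answer: yes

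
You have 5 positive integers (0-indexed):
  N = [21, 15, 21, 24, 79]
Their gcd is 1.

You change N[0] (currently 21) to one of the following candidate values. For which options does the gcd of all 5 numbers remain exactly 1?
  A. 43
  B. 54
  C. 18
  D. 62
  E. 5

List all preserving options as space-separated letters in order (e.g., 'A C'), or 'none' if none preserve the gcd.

Answer: A B C D E

Derivation:
Old gcd = 1; gcd of others (without N[0]) = 1
New gcd for candidate v: gcd(1, v). Preserves old gcd iff gcd(1, v) = 1.
  Option A: v=43, gcd(1,43)=1 -> preserves
  Option B: v=54, gcd(1,54)=1 -> preserves
  Option C: v=18, gcd(1,18)=1 -> preserves
  Option D: v=62, gcd(1,62)=1 -> preserves
  Option E: v=5, gcd(1,5)=1 -> preserves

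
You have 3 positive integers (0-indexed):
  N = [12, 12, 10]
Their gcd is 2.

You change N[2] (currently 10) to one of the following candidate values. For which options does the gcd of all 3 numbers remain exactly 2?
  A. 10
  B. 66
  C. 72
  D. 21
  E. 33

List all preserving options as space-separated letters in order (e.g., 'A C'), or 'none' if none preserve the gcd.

Old gcd = 2; gcd of others (without N[2]) = 12
New gcd for candidate v: gcd(12, v). Preserves old gcd iff gcd(12, v) = 2.
  Option A: v=10, gcd(12,10)=2 -> preserves
  Option B: v=66, gcd(12,66)=6 -> changes
  Option C: v=72, gcd(12,72)=12 -> changes
  Option D: v=21, gcd(12,21)=3 -> changes
  Option E: v=33, gcd(12,33)=3 -> changes

Answer: A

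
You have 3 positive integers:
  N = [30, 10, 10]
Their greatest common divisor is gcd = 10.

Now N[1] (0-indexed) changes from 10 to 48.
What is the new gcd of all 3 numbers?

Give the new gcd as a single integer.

Numbers: [30, 10, 10], gcd = 10
Change: index 1, 10 -> 48
gcd of the OTHER numbers (without index 1): gcd([30, 10]) = 10
New gcd = gcd(g_others, new_val) = gcd(10, 48) = 2

Answer: 2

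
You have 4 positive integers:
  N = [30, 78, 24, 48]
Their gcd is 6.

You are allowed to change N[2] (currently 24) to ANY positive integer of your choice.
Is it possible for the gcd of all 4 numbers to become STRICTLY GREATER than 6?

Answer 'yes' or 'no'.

Answer: no

Derivation:
Current gcd = 6
gcd of all OTHER numbers (without N[2]=24): gcd([30, 78, 48]) = 6
The new gcd after any change is gcd(6, new_value).
This can be at most 6.
Since 6 = old gcd 6, the gcd can only stay the same or decrease.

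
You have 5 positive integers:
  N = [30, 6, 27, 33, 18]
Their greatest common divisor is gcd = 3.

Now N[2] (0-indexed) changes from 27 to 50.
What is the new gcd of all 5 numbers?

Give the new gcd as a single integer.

Numbers: [30, 6, 27, 33, 18], gcd = 3
Change: index 2, 27 -> 50
gcd of the OTHER numbers (without index 2): gcd([30, 6, 33, 18]) = 3
New gcd = gcd(g_others, new_val) = gcd(3, 50) = 1

Answer: 1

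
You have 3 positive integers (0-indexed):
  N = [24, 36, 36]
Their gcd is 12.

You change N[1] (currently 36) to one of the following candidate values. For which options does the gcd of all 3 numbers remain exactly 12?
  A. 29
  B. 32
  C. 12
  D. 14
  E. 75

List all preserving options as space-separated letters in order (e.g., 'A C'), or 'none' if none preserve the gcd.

Answer: C

Derivation:
Old gcd = 12; gcd of others (without N[1]) = 12
New gcd for candidate v: gcd(12, v). Preserves old gcd iff gcd(12, v) = 12.
  Option A: v=29, gcd(12,29)=1 -> changes
  Option B: v=32, gcd(12,32)=4 -> changes
  Option C: v=12, gcd(12,12)=12 -> preserves
  Option D: v=14, gcd(12,14)=2 -> changes
  Option E: v=75, gcd(12,75)=3 -> changes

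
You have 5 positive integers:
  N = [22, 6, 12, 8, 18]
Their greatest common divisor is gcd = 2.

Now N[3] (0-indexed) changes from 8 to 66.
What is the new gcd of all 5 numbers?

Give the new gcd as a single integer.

Answer: 2

Derivation:
Numbers: [22, 6, 12, 8, 18], gcd = 2
Change: index 3, 8 -> 66
gcd of the OTHER numbers (without index 3): gcd([22, 6, 12, 18]) = 2
New gcd = gcd(g_others, new_val) = gcd(2, 66) = 2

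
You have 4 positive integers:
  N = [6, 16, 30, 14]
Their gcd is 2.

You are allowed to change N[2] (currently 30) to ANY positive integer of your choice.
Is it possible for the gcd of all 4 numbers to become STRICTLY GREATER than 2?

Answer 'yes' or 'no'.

Answer: no

Derivation:
Current gcd = 2
gcd of all OTHER numbers (without N[2]=30): gcd([6, 16, 14]) = 2
The new gcd after any change is gcd(2, new_value).
This can be at most 2.
Since 2 = old gcd 2, the gcd can only stay the same or decrease.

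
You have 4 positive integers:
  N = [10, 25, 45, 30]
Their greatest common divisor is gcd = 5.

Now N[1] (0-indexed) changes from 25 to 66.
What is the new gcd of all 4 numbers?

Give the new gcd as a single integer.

Numbers: [10, 25, 45, 30], gcd = 5
Change: index 1, 25 -> 66
gcd of the OTHER numbers (without index 1): gcd([10, 45, 30]) = 5
New gcd = gcd(g_others, new_val) = gcd(5, 66) = 1

Answer: 1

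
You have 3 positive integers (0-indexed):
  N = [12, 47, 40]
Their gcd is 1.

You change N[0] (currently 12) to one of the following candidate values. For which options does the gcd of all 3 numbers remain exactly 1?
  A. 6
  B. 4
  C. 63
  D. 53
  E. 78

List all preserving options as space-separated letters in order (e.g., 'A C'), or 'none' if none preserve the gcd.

Answer: A B C D E

Derivation:
Old gcd = 1; gcd of others (without N[0]) = 1
New gcd for candidate v: gcd(1, v). Preserves old gcd iff gcd(1, v) = 1.
  Option A: v=6, gcd(1,6)=1 -> preserves
  Option B: v=4, gcd(1,4)=1 -> preserves
  Option C: v=63, gcd(1,63)=1 -> preserves
  Option D: v=53, gcd(1,53)=1 -> preserves
  Option E: v=78, gcd(1,78)=1 -> preserves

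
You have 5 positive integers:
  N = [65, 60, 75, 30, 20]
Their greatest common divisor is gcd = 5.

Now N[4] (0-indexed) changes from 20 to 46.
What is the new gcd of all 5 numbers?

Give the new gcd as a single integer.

Answer: 1

Derivation:
Numbers: [65, 60, 75, 30, 20], gcd = 5
Change: index 4, 20 -> 46
gcd of the OTHER numbers (without index 4): gcd([65, 60, 75, 30]) = 5
New gcd = gcd(g_others, new_val) = gcd(5, 46) = 1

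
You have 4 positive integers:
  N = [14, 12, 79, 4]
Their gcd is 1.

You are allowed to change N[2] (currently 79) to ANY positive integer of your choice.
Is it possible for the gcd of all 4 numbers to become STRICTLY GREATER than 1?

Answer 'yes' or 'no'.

Answer: yes

Derivation:
Current gcd = 1
gcd of all OTHER numbers (without N[2]=79): gcd([14, 12, 4]) = 2
The new gcd after any change is gcd(2, new_value).
This can be at most 2.
Since 2 > old gcd 1, the gcd CAN increase (e.g., set N[2] = 2).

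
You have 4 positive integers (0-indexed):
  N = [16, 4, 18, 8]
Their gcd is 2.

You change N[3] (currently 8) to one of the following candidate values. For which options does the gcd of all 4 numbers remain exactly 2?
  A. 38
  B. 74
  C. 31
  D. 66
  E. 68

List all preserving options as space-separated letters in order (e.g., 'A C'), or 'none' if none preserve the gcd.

Answer: A B D E

Derivation:
Old gcd = 2; gcd of others (without N[3]) = 2
New gcd for candidate v: gcd(2, v). Preserves old gcd iff gcd(2, v) = 2.
  Option A: v=38, gcd(2,38)=2 -> preserves
  Option B: v=74, gcd(2,74)=2 -> preserves
  Option C: v=31, gcd(2,31)=1 -> changes
  Option D: v=66, gcd(2,66)=2 -> preserves
  Option E: v=68, gcd(2,68)=2 -> preserves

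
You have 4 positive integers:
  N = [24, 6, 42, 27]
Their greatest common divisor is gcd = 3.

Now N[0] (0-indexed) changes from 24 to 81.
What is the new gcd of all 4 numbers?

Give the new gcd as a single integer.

Numbers: [24, 6, 42, 27], gcd = 3
Change: index 0, 24 -> 81
gcd of the OTHER numbers (without index 0): gcd([6, 42, 27]) = 3
New gcd = gcd(g_others, new_val) = gcd(3, 81) = 3

Answer: 3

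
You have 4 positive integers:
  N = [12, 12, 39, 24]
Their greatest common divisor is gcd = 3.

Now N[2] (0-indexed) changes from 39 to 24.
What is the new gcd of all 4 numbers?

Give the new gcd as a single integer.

Answer: 12

Derivation:
Numbers: [12, 12, 39, 24], gcd = 3
Change: index 2, 39 -> 24
gcd of the OTHER numbers (without index 2): gcd([12, 12, 24]) = 12
New gcd = gcd(g_others, new_val) = gcd(12, 24) = 12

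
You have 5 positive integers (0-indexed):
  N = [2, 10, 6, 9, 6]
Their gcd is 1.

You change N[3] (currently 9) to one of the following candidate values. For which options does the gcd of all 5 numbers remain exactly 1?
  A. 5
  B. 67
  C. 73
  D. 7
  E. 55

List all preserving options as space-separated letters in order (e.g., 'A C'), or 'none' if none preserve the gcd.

Old gcd = 1; gcd of others (without N[3]) = 2
New gcd for candidate v: gcd(2, v). Preserves old gcd iff gcd(2, v) = 1.
  Option A: v=5, gcd(2,5)=1 -> preserves
  Option B: v=67, gcd(2,67)=1 -> preserves
  Option C: v=73, gcd(2,73)=1 -> preserves
  Option D: v=7, gcd(2,7)=1 -> preserves
  Option E: v=55, gcd(2,55)=1 -> preserves

Answer: A B C D E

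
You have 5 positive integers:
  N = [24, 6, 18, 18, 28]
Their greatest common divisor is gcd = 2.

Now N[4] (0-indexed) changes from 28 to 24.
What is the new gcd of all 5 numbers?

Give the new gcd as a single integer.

Numbers: [24, 6, 18, 18, 28], gcd = 2
Change: index 4, 28 -> 24
gcd of the OTHER numbers (without index 4): gcd([24, 6, 18, 18]) = 6
New gcd = gcd(g_others, new_val) = gcd(6, 24) = 6

Answer: 6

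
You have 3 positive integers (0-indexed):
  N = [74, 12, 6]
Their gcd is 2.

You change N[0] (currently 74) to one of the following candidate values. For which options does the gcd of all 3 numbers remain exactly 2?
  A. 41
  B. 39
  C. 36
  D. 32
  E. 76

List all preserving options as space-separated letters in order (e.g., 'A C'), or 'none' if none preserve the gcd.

Answer: D E

Derivation:
Old gcd = 2; gcd of others (without N[0]) = 6
New gcd for candidate v: gcd(6, v). Preserves old gcd iff gcd(6, v) = 2.
  Option A: v=41, gcd(6,41)=1 -> changes
  Option B: v=39, gcd(6,39)=3 -> changes
  Option C: v=36, gcd(6,36)=6 -> changes
  Option D: v=32, gcd(6,32)=2 -> preserves
  Option E: v=76, gcd(6,76)=2 -> preserves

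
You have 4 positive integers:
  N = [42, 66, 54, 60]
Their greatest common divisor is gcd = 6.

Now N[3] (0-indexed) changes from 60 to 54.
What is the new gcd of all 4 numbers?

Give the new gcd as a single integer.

Answer: 6

Derivation:
Numbers: [42, 66, 54, 60], gcd = 6
Change: index 3, 60 -> 54
gcd of the OTHER numbers (without index 3): gcd([42, 66, 54]) = 6
New gcd = gcd(g_others, new_val) = gcd(6, 54) = 6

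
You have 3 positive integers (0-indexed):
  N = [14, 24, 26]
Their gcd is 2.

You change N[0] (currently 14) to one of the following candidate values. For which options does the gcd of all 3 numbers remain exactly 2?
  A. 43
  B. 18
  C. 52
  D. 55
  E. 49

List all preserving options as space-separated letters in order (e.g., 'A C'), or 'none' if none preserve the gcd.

Answer: B C

Derivation:
Old gcd = 2; gcd of others (without N[0]) = 2
New gcd for candidate v: gcd(2, v). Preserves old gcd iff gcd(2, v) = 2.
  Option A: v=43, gcd(2,43)=1 -> changes
  Option B: v=18, gcd(2,18)=2 -> preserves
  Option C: v=52, gcd(2,52)=2 -> preserves
  Option D: v=55, gcd(2,55)=1 -> changes
  Option E: v=49, gcd(2,49)=1 -> changes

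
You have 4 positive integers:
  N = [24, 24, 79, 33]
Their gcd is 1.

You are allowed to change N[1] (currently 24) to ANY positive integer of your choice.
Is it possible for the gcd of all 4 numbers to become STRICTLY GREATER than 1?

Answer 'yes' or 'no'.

Current gcd = 1
gcd of all OTHER numbers (without N[1]=24): gcd([24, 79, 33]) = 1
The new gcd after any change is gcd(1, new_value).
This can be at most 1.
Since 1 = old gcd 1, the gcd can only stay the same or decrease.

Answer: no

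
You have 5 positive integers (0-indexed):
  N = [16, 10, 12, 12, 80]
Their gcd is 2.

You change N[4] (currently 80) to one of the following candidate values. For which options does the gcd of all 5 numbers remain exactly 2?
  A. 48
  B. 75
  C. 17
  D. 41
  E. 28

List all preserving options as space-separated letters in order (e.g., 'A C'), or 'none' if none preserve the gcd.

Old gcd = 2; gcd of others (without N[4]) = 2
New gcd for candidate v: gcd(2, v). Preserves old gcd iff gcd(2, v) = 2.
  Option A: v=48, gcd(2,48)=2 -> preserves
  Option B: v=75, gcd(2,75)=1 -> changes
  Option C: v=17, gcd(2,17)=1 -> changes
  Option D: v=41, gcd(2,41)=1 -> changes
  Option E: v=28, gcd(2,28)=2 -> preserves

Answer: A E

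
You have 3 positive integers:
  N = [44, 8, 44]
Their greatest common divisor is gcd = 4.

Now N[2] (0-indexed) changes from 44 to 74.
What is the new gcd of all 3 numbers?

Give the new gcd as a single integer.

Answer: 2

Derivation:
Numbers: [44, 8, 44], gcd = 4
Change: index 2, 44 -> 74
gcd of the OTHER numbers (without index 2): gcd([44, 8]) = 4
New gcd = gcd(g_others, new_val) = gcd(4, 74) = 2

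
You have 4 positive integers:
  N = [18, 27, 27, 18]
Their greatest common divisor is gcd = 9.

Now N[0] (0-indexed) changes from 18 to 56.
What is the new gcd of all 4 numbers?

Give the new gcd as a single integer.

Answer: 1

Derivation:
Numbers: [18, 27, 27, 18], gcd = 9
Change: index 0, 18 -> 56
gcd of the OTHER numbers (without index 0): gcd([27, 27, 18]) = 9
New gcd = gcd(g_others, new_val) = gcd(9, 56) = 1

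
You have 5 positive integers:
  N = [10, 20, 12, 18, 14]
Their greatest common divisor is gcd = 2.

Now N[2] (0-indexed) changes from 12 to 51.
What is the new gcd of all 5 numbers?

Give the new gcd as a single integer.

Answer: 1

Derivation:
Numbers: [10, 20, 12, 18, 14], gcd = 2
Change: index 2, 12 -> 51
gcd of the OTHER numbers (without index 2): gcd([10, 20, 18, 14]) = 2
New gcd = gcd(g_others, new_val) = gcd(2, 51) = 1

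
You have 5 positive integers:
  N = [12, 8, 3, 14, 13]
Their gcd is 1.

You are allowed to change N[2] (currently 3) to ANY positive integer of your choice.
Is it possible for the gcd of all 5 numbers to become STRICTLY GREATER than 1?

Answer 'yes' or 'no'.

Current gcd = 1
gcd of all OTHER numbers (without N[2]=3): gcd([12, 8, 14, 13]) = 1
The new gcd after any change is gcd(1, new_value).
This can be at most 1.
Since 1 = old gcd 1, the gcd can only stay the same or decrease.

Answer: no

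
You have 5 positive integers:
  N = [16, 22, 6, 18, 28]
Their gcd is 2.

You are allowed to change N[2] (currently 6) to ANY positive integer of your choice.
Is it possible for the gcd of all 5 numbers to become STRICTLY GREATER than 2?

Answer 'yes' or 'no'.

Current gcd = 2
gcd of all OTHER numbers (without N[2]=6): gcd([16, 22, 18, 28]) = 2
The new gcd after any change is gcd(2, new_value).
This can be at most 2.
Since 2 = old gcd 2, the gcd can only stay the same or decrease.

Answer: no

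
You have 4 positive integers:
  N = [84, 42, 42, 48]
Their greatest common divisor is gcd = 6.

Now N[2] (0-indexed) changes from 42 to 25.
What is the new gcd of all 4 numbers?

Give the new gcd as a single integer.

Numbers: [84, 42, 42, 48], gcd = 6
Change: index 2, 42 -> 25
gcd of the OTHER numbers (without index 2): gcd([84, 42, 48]) = 6
New gcd = gcd(g_others, new_val) = gcd(6, 25) = 1

Answer: 1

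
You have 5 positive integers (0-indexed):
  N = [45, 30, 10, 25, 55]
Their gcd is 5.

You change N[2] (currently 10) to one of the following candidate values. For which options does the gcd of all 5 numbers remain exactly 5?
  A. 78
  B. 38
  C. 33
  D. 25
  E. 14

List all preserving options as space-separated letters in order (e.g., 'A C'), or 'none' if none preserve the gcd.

Old gcd = 5; gcd of others (without N[2]) = 5
New gcd for candidate v: gcd(5, v). Preserves old gcd iff gcd(5, v) = 5.
  Option A: v=78, gcd(5,78)=1 -> changes
  Option B: v=38, gcd(5,38)=1 -> changes
  Option C: v=33, gcd(5,33)=1 -> changes
  Option D: v=25, gcd(5,25)=5 -> preserves
  Option E: v=14, gcd(5,14)=1 -> changes

Answer: D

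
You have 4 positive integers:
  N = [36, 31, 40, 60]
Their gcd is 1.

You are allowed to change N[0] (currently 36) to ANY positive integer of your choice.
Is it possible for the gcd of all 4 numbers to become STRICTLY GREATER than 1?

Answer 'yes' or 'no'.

Current gcd = 1
gcd of all OTHER numbers (without N[0]=36): gcd([31, 40, 60]) = 1
The new gcd after any change is gcd(1, new_value).
This can be at most 1.
Since 1 = old gcd 1, the gcd can only stay the same or decrease.

Answer: no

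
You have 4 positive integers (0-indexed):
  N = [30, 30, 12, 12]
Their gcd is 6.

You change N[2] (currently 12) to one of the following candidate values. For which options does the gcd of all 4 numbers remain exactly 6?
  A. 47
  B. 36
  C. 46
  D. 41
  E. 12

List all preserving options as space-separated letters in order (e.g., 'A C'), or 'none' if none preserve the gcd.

Answer: B E

Derivation:
Old gcd = 6; gcd of others (without N[2]) = 6
New gcd for candidate v: gcd(6, v). Preserves old gcd iff gcd(6, v) = 6.
  Option A: v=47, gcd(6,47)=1 -> changes
  Option B: v=36, gcd(6,36)=6 -> preserves
  Option C: v=46, gcd(6,46)=2 -> changes
  Option D: v=41, gcd(6,41)=1 -> changes
  Option E: v=12, gcd(6,12)=6 -> preserves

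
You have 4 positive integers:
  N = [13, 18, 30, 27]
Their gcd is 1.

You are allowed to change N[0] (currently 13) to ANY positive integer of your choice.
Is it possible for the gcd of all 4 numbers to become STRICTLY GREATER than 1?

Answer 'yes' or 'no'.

Current gcd = 1
gcd of all OTHER numbers (without N[0]=13): gcd([18, 30, 27]) = 3
The new gcd after any change is gcd(3, new_value).
This can be at most 3.
Since 3 > old gcd 1, the gcd CAN increase (e.g., set N[0] = 3).

Answer: yes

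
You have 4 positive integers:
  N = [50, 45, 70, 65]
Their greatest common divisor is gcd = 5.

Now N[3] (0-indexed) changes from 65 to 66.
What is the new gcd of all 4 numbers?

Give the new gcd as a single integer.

Numbers: [50, 45, 70, 65], gcd = 5
Change: index 3, 65 -> 66
gcd of the OTHER numbers (without index 3): gcd([50, 45, 70]) = 5
New gcd = gcd(g_others, new_val) = gcd(5, 66) = 1

Answer: 1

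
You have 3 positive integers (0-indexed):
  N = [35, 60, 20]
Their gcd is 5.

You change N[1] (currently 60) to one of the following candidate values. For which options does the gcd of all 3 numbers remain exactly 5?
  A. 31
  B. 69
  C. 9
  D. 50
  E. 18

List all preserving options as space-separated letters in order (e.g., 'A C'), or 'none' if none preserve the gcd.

Answer: D

Derivation:
Old gcd = 5; gcd of others (without N[1]) = 5
New gcd for candidate v: gcd(5, v). Preserves old gcd iff gcd(5, v) = 5.
  Option A: v=31, gcd(5,31)=1 -> changes
  Option B: v=69, gcd(5,69)=1 -> changes
  Option C: v=9, gcd(5,9)=1 -> changes
  Option D: v=50, gcd(5,50)=5 -> preserves
  Option E: v=18, gcd(5,18)=1 -> changes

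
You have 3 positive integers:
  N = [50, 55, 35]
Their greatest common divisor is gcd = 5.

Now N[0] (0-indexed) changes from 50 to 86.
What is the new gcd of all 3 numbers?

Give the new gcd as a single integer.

Numbers: [50, 55, 35], gcd = 5
Change: index 0, 50 -> 86
gcd of the OTHER numbers (without index 0): gcd([55, 35]) = 5
New gcd = gcd(g_others, new_val) = gcd(5, 86) = 1

Answer: 1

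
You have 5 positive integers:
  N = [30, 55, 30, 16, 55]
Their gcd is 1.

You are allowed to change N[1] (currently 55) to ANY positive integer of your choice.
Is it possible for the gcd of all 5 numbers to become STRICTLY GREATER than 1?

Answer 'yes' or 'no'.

Current gcd = 1
gcd of all OTHER numbers (without N[1]=55): gcd([30, 30, 16, 55]) = 1
The new gcd after any change is gcd(1, new_value).
This can be at most 1.
Since 1 = old gcd 1, the gcd can only stay the same or decrease.

Answer: no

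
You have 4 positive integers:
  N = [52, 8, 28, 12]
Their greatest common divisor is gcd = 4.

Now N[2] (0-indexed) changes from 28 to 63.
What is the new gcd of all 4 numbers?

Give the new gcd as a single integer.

Answer: 1

Derivation:
Numbers: [52, 8, 28, 12], gcd = 4
Change: index 2, 28 -> 63
gcd of the OTHER numbers (without index 2): gcd([52, 8, 12]) = 4
New gcd = gcd(g_others, new_val) = gcd(4, 63) = 1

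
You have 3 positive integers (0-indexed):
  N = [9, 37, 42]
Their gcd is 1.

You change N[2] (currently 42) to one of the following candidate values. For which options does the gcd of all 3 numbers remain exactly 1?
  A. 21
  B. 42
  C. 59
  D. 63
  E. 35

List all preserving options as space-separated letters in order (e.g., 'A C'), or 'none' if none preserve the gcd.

Old gcd = 1; gcd of others (without N[2]) = 1
New gcd for candidate v: gcd(1, v). Preserves old gcd iff gcd(1, v) = 1.
  Option A: v=21, gcd(1,21)=1 -> preserves
  Option B: v=42, gcd(1,42)=1 -> preserves
  Option C: v=59, gcd(1,59)=1 -> preserves
  Option D: v=63, gcd(1,63)=1 -> preserves
  Option E: v=35, gcd(1,35)=1 -> preserves

Answer: A B C D E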